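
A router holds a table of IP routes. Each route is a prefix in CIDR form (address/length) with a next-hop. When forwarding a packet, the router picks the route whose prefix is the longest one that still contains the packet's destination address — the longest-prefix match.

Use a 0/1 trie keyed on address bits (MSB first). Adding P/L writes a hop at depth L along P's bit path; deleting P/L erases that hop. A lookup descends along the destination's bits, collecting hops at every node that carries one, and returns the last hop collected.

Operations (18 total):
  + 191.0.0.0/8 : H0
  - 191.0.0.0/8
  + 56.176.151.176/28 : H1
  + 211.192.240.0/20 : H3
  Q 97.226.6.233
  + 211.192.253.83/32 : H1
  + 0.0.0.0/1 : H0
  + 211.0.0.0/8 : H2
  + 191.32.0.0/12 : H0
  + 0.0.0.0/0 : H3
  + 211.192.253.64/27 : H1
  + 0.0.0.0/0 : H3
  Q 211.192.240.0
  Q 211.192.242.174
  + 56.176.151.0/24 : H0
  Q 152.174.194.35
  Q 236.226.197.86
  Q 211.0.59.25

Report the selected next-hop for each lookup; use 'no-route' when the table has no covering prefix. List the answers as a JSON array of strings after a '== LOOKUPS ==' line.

Apply in order:
  add 191.0.0.0/8 -> H0 at depth 8
  - 191.0.0.0/8 clear@8
  add 56.176.151.176/28 -> H1 at depth 28
  add 211.192.240.0/20 -> H3 at depth 20
  lookup 97.226.6.233: bits 0 walk d0:-→d1:- -> no-route
  add 211.192.253.83/32 -> H1 at depth 32
  add 0.0.0.0/1 -> H0 at depth 1
  add 211.0.0.0/8 -> H2 at depth 8
  add 191.32.0.0/12 -> H0 at depth 12
  add 0.0.0.0/0 -> H3 at depth 0
  add 211.192.253.64/27 -> H1 at depth 27
  add 0.0.0.0/0 -> H3 at depth 0
  lookup 211.192.240.0: bits 11010011110000001111 walk d0:H3→d1:-→d2:-→d3:-→d4:-→d5:-→d6:-→d7:-→d8:H2→d9:-→d10:-→d11:-→d12:-→d13:-→d14:-→d15:-→d16:-→d17:-→d18:-→d19:-→d20:H3 -> H3
  lookup 211.192.242.174: bits 11010011110000001111 walk d0:H3→d1:-→d2:-→d3:-→d4:-→d5:-→d6:-→d7:-→d8:H2→d9:-→d10:-→d11:-→d12:-→d13:-→d14:-→d15:-→d16:-→d17:-→d18:-→d19:-→d20:H3 -> H3
  add 56.176.151.0/24 -> H0 at depth 24
  lookup 152.174.194.35: bits 10 walk d0:H3→d1:-→d2:- -> H3
  lookup 236.226.197.86: bits 11 walk d0:H3→d1:-→d2:- -> H3
  lookup 211.0.59.25: bits 11010011 walk d0:H3→d1:-→d2:-→d3:-→d4:-→d5:-→d6:-→d7:-→d8:H2 -> H2

== LOOKUPS ==
["no-route","H3","H3","H3","H3","H2"]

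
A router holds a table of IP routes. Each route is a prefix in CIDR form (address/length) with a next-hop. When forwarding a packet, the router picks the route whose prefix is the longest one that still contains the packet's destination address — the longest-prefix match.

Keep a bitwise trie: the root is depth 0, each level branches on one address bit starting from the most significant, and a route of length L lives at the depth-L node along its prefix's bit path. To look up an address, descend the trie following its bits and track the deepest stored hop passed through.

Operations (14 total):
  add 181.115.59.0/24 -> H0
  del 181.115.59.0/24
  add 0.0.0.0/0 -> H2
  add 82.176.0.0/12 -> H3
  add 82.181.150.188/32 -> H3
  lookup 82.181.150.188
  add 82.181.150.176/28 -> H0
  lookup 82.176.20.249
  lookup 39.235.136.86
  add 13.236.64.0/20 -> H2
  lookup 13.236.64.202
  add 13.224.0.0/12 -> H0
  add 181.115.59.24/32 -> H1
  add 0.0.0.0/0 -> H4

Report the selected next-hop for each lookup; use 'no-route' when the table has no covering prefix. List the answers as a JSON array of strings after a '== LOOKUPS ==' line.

Apply in order:
  add 181.115.59.0/24 -> H0 at depth 24
  - 181.115.59.0/24 clear@24
  add 0.0.0.0/0 -> H2 at depth 0
  add 82.176.0.0/12 -> H3 at depth 12
  add 82.181.150.188/32 -> H3 at depth 32
  lookup 82.181.150.188: bits 01010010101101011001011010111100 walk d0:H2→d1:-→d2:-→d3:-→d4:-→d5:-→d6:-→d7:-→d8:-→d9:-→d10:-→d11:-→d12:H3→d13:-→d14:-→d15:-→d16:-→d17:-→d18:-→d19:-→d20:-→d21:-→d22:-→d23:-→d24:-→d25:-→d26:-→d27:-→d28:-→d29:-→d30:-→d31:-→d32:H3 -> H3
  add 82.181.150.176/28 -> H0 at depth 28
  lookup 82.176.20.249: bits 0101001010110 walk d0:H2→d1:-→d2:-→d3:-→d4:-→d5:-→d6:-→d7:-→d8:-→d9:-→d10:-→d11:-→d12:H3→d13:- -> H3
  lookup 39.235.136.86: bits 0 walk d0:H2→d1:- -> H2
  add 13.236.64.0/20 -> H2 at depth 20
  lookup 13.236.64.202: bits 00001101111011000100 walk d0:H2→d1:-→d2:-→d3:-→d4:-→d5:-→d6:-→d7:-→d8:-→d9:-→d10:-→d11:-→d12:-→d13:-→d14:-→d15:-→d16:-→d17:-→d18:-→d19:-→d20:H2 -> H2
  add 13.224.0.0/12 -> H0 at depth 12
  add 181.115.59.24/32 -> H1 at depth 32
  add 0.0.0.0/0 -> H4 at depth 0

== LOOKUPS ==
["H3","H3","H2","H2"]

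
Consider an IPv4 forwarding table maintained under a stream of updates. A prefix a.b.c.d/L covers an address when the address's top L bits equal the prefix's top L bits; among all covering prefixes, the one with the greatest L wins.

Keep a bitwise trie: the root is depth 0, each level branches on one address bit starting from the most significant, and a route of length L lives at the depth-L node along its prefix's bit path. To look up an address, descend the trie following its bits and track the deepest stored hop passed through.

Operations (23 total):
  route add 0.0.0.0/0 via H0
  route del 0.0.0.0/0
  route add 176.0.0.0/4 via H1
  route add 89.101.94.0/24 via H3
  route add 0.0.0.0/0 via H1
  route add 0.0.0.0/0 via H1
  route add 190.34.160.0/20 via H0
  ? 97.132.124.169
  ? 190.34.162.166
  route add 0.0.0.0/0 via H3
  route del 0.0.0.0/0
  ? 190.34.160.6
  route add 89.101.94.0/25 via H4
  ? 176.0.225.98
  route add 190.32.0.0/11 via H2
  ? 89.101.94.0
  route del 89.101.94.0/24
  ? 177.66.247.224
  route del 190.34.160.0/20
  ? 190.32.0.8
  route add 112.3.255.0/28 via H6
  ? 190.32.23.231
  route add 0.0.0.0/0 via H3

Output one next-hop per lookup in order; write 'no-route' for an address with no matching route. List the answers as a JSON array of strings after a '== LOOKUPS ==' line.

Process each operation:
  + 0.0.0.0/0 (H0) depth=0
  del 0.0.0.0/0 (clear depth 0)
  + 176.0.0.0/4 (H1) depth=4
  + 89.101.94.0/24 (H3) depth=24
  + 0.0.0.0/0 (H1) depth=0
  + 0.0.0.0/0 (H1) depth=0
  + 190.34.160.0/20 (H0) depth=20
  Q 97.132.124.169: descend 01 ; hops seen [H1] ; pick H1
  Q 190.34.162.166: descend 10111110001000101010 ; hops seen [H1,H1,H0] ; pick H0
  + 0.0.0.0/0 (H3) depth=0
  del 0.0.0.0/0 (clear depth 0)
  Q 190.34.160.6: descend 10111110001000101010 ; hops seen [H1,H0] ; pick H0
  + 89.101.94.0/25 (H4) depth=25
  Q 176.0.225.98: descend 1011 ; hops seen [H1] ; pick H1
  + 190.32.0.0/11 (H2) depth=11
  Q 89.101.94.0: descend 0101100101100101010111100 ; hops seen [H3,H4] ; pick H4
  del 89.101.94.0/24 (clear depth 24)
  Q 177.66.247.224: descend 1011 ; hops seen [H1] ; pick H1
  del 190.34.160.0/20 (clear depth 20)
  Q 190.32.0.8: descend 10111110001000 ; hops seen [H1,H2] ; pick H2
  + 112.3.255.0/28 (H6) depth=28
  Q 190.32.23.231: descend 10111110001000 ; hops seen [H1,H2] ; pick H2
  + 0.0.0.0/0 (H3) depth=0

== LOOKUPS ==
["H1","H0","H0","H1","H4","H1","H2","H2"]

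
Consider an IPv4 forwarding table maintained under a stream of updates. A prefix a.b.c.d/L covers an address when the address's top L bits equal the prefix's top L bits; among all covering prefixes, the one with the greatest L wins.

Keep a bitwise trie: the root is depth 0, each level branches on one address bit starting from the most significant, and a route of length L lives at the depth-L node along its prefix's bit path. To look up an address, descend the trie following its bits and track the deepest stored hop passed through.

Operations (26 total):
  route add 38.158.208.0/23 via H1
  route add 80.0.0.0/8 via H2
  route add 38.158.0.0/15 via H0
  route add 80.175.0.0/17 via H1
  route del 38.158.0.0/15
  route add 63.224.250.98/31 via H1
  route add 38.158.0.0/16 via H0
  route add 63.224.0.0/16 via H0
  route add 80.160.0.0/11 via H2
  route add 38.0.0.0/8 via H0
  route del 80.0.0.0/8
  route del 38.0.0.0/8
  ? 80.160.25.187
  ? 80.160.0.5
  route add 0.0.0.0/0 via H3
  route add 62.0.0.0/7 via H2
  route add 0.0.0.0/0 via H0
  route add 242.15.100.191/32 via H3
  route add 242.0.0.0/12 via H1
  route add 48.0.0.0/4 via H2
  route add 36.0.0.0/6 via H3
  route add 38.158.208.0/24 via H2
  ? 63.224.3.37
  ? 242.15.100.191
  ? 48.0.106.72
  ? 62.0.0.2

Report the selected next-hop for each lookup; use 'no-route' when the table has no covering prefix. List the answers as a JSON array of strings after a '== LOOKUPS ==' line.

Process each operation:
  add 38.158.208.0/23 -> H1 at depth 23
  add 80.0.0.0/8 -> H2 at depth 8
  add 38.158.0.0/15 -> H0 at depth 15
  add 80.175.0.0/17 -> H1 at depth 17
  - 38.158.0.0/15 clear@15
  add 63.224.250.98/31 -> H1 at depth 31
  add 38.158.0.0/16 -> H0 at depth 16
  add 63.224.0.0/16 -> H0 at depth 16
  add 80.160.0.0/11 -> H2 at depth 11
  add 38.0.0.0/8 -> H0 at depth 8
  - 80.0.0.0/8 clear@8
  - 38.0.0.0/8 clear@8
  ? 80.160.25.187  path d0:-→d1:-→d2:-→d3:-→d4:-→d5:-→d6:-→d7:-→d8:-→d9:-→d10:-→d11:H2→d12:-  best=H2
  ? 80.160.0.5  path d0:-→d1:-→d2:-→d3:-→d4:-→d5:-→d6:-→d7:-→d8:-→d9:-→d10:-→d11:H2→d12:-  best=H2
  add 0.0.0.0/0 -> H3 at depth 0
  add 62.0.0.0/7 -> H2 at depth 7
  add 0.0.0.0/0 -> H0 at depth 0
  add 242.15.100.191/32 -> H3 at depth 32
  add 242.0.0.0/12 -> H1 at depth 12
  add 48.0.0.0/4 -> H2 at depth 4
  add 36.0.0.0/6 -> H3 at depth 6
  add 38.158.208.0/24 -> H2 at depth 24
  ? 63.224.3.37  path d0:H0→d1:-→d2:-→d3:-→d4:H2→d5:-→d6:-→d7:H2→d8:-→d9:-→d10:-→d11:-→d12:-→d13:-→d14:-→d15:-→d16:H0  best=H0
  ? 242.15.100.191  path d0:H0→d1:-→d2:-→d3:-→d4:-→d5:-→d6:-→d7:-→d8:-→d9:-→d10:-→d11:-→d12:H1→d13:-→d14:-→d15:-→d16:-→d17:-→d18:-→d19:-→d20:-→d21:-→d22:-→d23:-→d24:-→d25:-→d26:-→d27:-→d28:-→d29:-→d30:-→d31:-→d32:H3  best=H3
  ? 48.0.106.72  path d0:H0→d1:-→d2:-→d3:-→d4:H2  best=H2
  ? 62.0.0.2  path d0:H0→d1:-→d2:-→d3:-→d4:H2→d5:-→d6:-→d7:H2  best=H2

== LOOKUPS ==
["H2","H2","H0","H3","H2","H2"]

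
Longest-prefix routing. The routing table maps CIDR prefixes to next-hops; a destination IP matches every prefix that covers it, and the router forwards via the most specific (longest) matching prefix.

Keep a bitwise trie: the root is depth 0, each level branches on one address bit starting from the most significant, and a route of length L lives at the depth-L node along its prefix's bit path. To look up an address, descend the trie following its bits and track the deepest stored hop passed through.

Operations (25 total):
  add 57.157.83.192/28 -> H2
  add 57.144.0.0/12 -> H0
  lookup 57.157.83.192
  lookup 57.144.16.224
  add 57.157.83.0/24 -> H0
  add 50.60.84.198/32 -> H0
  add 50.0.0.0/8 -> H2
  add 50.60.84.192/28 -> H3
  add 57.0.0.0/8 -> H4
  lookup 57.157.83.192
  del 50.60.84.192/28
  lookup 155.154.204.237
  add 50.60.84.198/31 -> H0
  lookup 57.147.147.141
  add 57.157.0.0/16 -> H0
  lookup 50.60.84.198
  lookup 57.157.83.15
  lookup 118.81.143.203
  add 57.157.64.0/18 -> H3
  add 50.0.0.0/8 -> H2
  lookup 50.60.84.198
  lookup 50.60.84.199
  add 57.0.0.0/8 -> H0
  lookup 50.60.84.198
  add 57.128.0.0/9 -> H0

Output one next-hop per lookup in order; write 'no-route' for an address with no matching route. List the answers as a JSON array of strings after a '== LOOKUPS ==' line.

Process each operation:
  add 57.157.83.192/28 -> H2 at depth 28
  add 57.144.0.0/12 -> H0 at depth 12
  Q 57.157.83.192: descend 0011100110011101010100111100 ; hops seen [H0,H2] ; pick H2
  Q 57.144.16.224: descend 001110011001 ; hops seen [H0] ; pick H0
  add 57.157.83.0/24 -> H0 at depth 24
  add 50.60.84.198/32 -> H0 at depth 32
  add 50.0.0.0/8 -> H2 at depth 8
  add 50.60.84.192/28 -> H3 at depth 28
  add 57.0.0.0/8 -> H4 at depth 8
  Q 57.157.83.192: descend 0011100110011101010100111100 ; hops seen [H4,H0,H0,H2] ; pick H2
  del 50.60.84.192/28 (clear depth 28)
  Q 155.154.204.237: descend ε ; hops seen [∅] ; pick no-route
  add 50.60.84.198/31 -> H0 at depth 31
  Q 57.147.147.141: descend 001110011001 ; hops seen [H4,H0] ; pick H0
  add 57.157.0.0/16 -> H0 at depth 16
  Q 50.60.84.198: descend 00110010001111000101010011000110 ; hops seen [H2,H0,H0] ; pick H0
  Q 57.157.83.15: descend 001110011001110101010011 ; hops seen [H4,H0,H0,H0] ; pick H0
  Q 118.81.143.203: descend 0 ; hops seen [∅] ; pick no-route
  add 57.157.64.0/18 -> H3 at depth 18
  add 50.0.0.0/8 -> H2 at depth 8
  Q 50.60.84.198: descend 00110010001111000101010011000110 ; hops seen [H2,H0,H0] ; pick H0
  Q 50.60.84.199: descend 0011001000111100010101001100011 ; hops seen [H2,H0] ; pick H0
  add 57.0.0.0/8 -> H0 at depth 8
  Q 50.60.84.198: descend 00110010001111000101010011000110 ; hops seen [H2,H0,H0] ; pick H0
  add 57.128.0.0/9 -> H0 at depth 9

== LOOKUPS ==
["H2","H0","H2","no-route","H0","H0","H0","no-route","H0","H0","H0"]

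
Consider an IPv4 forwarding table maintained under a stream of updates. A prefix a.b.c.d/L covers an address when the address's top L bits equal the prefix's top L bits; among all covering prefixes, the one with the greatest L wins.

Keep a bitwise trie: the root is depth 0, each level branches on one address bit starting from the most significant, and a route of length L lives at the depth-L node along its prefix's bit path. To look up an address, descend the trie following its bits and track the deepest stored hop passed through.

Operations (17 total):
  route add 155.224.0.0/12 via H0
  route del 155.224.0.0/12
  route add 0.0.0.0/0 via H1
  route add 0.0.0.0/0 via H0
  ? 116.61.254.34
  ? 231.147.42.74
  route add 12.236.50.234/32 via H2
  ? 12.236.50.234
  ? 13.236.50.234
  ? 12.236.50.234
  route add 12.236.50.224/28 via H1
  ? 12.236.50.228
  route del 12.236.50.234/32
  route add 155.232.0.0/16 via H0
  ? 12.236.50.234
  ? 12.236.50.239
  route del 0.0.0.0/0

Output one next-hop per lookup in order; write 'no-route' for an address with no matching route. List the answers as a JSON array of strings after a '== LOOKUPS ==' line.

Trace:
  add 155.224.0.0/12 -> H0 at depth 12
  - 155.224.0.0/12 clear@12
  add 0.0.0.0/0 -> H1 at depth 0
  add 0.0.0.0/0 -> H0 at depth 0
  ? 116.61.254.34  path d0:H0  best=H0
  ? 231.147.42.74  path d0:H0→d1:-  best=H0
  add 12.236.50.234/32 -> H2 at depth 32
  ? 12.236.50.234  path d0:H0→d1:-→d2:-→d3:-→d4:-→d5:-→d6:-→d7:-→d8:-→d9:-→d10:-→d11:-→d12:-→d13:-→d14:-→d15:-→d16:-→d17:-→d18:-→d19:-→d20:-→d21:-→d22:-→d23:-→d24:-→d25:-→d26:-→d27:-→d28:-→d29:-→d30:-→d31:-→d32:H2  best=H2
  ? 13.236.50.234  path d0:H0→d1:-→d2:-→d3:-→d4:-→d5:-→d6:-→d7:-  best=H0
  ? 12.236.50.234  path d0:H0→d1:-→d2:-→d3:-→d4:-→d5:-→d6:-→d7:-→d8:-→d9:-→d10:-→d11:-→d12:-→d13:-→d14:-→d15:-→d16:-→d17:-→d18:-→d19:-→d20:-→d21:-→d22:-→d23:-→d24:-→d25:-→d26:-→d27:-→d28:-→d29:-→d30:-→d31:-→d32:H2  best=H2
  add 12.236.50.224/28 -> H1 at depth 28
  ? 12.236.50.228  path d0:H0→d1:-→d2:-→d3:-→d4:-→d5:-→d6:-→d7:-→d8:-→d9:-→d10:-→d11:-→d12:-→d13:-→d14:-→d15:-→d16:-→d17:-→d18:-→d19:-→d20:-→d21:-→d22:-→d23:-→d24:-→d25:-→d26:-→d27:-→d28:H1  best=H1
  - 12.236.50.234/32 clear@32
  add 155.232.0.0/16 -> H0 at depth 16
  ? 12.236.50.234  path d0:H0→d1:-→d2:-→d3:-→d4:-→d5:-→d6:-→d7:-→d8:-→d9:-→d10:-→d11:-→d12:-→d13:-→d14:-→d15:-→d16:-→d17:-→d18:-→d19:-→d20:-→d21:-→d22:-→d23:-→d24:-→d25:-→d26:-→d27:-→d28:H1→d29:-→d30:-→d31:-→d32:-  best=H1
  ? 12.236.50.239  path d0:H0→d1:-→d2:-→d3:-→d4:-→d5:-→d6:-→d7:-→d8:-→d9:-→d10:-→d11:-→d12:-→d13:-→d14:-→d15:-→d16:-→d17:-→d18:-→d19:-→d20:-→d21:-→d22:-→d23:-→d24:-→d25:-→d26:-→d27:-→d28:H1→d29:-  best=H1
  - 0.0.0.0/0 clear@0

== LOOKUPS ==
["H0","H0","H2","H0","H2","H1","H1","H1"]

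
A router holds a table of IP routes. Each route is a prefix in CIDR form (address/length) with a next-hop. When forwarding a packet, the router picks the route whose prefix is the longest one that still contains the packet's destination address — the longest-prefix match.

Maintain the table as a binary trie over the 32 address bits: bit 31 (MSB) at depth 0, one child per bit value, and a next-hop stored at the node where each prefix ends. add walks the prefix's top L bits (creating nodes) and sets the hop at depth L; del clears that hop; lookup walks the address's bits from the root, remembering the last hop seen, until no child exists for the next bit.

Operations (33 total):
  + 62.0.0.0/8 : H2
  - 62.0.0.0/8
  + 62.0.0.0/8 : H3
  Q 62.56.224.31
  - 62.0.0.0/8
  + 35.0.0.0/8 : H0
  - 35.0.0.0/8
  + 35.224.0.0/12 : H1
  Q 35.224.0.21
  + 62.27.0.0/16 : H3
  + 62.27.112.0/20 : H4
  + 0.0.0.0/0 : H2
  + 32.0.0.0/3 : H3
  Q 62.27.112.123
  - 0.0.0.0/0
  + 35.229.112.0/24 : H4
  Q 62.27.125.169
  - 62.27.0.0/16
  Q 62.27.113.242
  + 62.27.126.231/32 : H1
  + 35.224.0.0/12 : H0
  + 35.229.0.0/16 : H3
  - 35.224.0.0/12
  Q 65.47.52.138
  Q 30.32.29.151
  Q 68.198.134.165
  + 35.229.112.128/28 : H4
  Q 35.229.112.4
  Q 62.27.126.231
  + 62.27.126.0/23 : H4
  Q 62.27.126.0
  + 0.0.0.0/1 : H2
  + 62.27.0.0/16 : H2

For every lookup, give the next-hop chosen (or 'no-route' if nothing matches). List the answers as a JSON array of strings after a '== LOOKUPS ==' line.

Apply in order:
  + 62.0.0.0/8 (H2) depth=8
  del 62.0.0.0/8 (clear depth 8)
  + 62.0.0.0/8 (H3) depth=8
  lookup 62.56.224.31: bits 00111110 walk d0:-→d1:-→d2:-→d3:-→d4:-→d5:-→d6:-→d7:-→d8:H3 -> H3
  del 62.0.0.0/8 (clear depth 8)
  + 35.0.0.0/8 (H0) depth=8
  del 35.0.0.0/8 (clear depth 8)
  + 35.224.0.0/12 (H1) depth=12
  lookup 35.224.0.21: bits 001000111110 walk d0:-→d1:-→d2:-→d3:-→d4:-→d5:-→d6:-→d7:-→d8:-→d9:-→d10:-→d11:-→d12:H1 -> H1
  + 62.27.0.0/16 (H3) depth=16
  + 62.27.112.0/20 (H4) depth=20
  + 0.0.0.0/0 (H2) depth=0
  + 32.0.0.0/3 (H3) depth=3
  lookup 62.27.112.123: bits 00111110000110110111 walk d0:H2→d1:-→d2:-→d3:H3→d4:-→d5:-→d6:-→d7:-→d8:-→d9:-→d10:-→d11:-→d12:-→d13:-→d14:-→d15:-→d16:H3→d17:-→d18:-→d19:-→d20:H4 -> H4
  del 0.0.0.0/0 (clear depth 0)
  + 35.229.112.0/24 (H4) depth=24
  lookup 62.27.125.169: bits 00111110000110110111 walk d0:-→d1:-→d2:-→d3:H3→d4:-→d5:-→d6:-→d7:-→d8:-→d9:-→d10:-→d11:-→d12:-→d13:-→d14:-→d15:-→d16:H3→d17:-→d18:-→d19:-→d20:H4 -> H4
  del 62.27.0.0/16 (clear depth 16)
  lookup 62.27.113.242: bits 00111110000110110111 walk d0:-→d1:-→d2:-→d3:H3→d4:-→d5:-→d6:-→d7:-→d8:-→d9:-→d10:-→d11:-→d12:-→d13:-→d14:-→d15:-→d16:-→d17:-→d18:-→d19:-→d20:H4 -> H4
  + 62.27.126.231/32 (H1) depth=32
  + 35.224.0.0/12 (H0) depth=12
  + 35.229.0.0/16 (H3) depth=16
  del 35.224.0.0/12 (clear depth 12)
  lookup 65.47.52.138: bits 0 walk d0:-→d1:- -> no-route
  lookup 30.32.29.151: bits 00 walk d0:-→d1:-→d2:- -> no-route
  lookup 68.198.134.165: bits 0 walk d0:-→d1:- -> no-route
  + 35.229.112.128/28 (H4) depth=28
  lookup 35.229.112.4: bits 001000111110010101110000 walk d0:-→d1:-→d2:-→d3:H3→d4:-→d5:-→d6:-→d7:-→d8:-→d9:-→d10:-→d11:-→d12:-→d13:-→d14:-→d15:-→d16:H3→d17:-→d18:-→d19:-→d20:-→d21:-→d22:-→d23:-→d24:H4 -> H4
  lookup 62.27.126.231: bits 00111110000110110111111011100111 walk d0:-→d1:-→d2:-→d3:H3→d4:-→d5:-→d6:-→d7:-→d8:-→d9:-→d10:-→d11:-→d12:-→d13:-→d14:-→d15:-→d16:-→d17:-→d18:-→d19:-→d20:H4→d21:-→d22:-→d23:-→d24:-→d25:-→d26:-→d27:-→d28:-→d29:-→d30:-→d31:-→d32:H1 -> H1
  + 62.27.126.0/23 (H4) depth=23
  lookup 62.27.126.0: bits 001111100001101101111110 walk d0:-→d1:-→d2:-→d3:H3→d4:-→d5:-→d6:-→d7:-→d8:-→d9:-→d10:-→d11:-→d12:-→d13:-→d14:-→d15:-→d16:-→d17:-→d18:-→d19:-→d20:H4→d21:-→d22:-→d23:H4→d24:- -> H4
  + 0.0.0.0/1 (H2) depth=1
  + 62.27.0.0/16 (H2) depth=16

== LOOKUPS ==
["H3","H1","H4","H4","H4","no-route","no-route","no-route","H4","H1","H4"]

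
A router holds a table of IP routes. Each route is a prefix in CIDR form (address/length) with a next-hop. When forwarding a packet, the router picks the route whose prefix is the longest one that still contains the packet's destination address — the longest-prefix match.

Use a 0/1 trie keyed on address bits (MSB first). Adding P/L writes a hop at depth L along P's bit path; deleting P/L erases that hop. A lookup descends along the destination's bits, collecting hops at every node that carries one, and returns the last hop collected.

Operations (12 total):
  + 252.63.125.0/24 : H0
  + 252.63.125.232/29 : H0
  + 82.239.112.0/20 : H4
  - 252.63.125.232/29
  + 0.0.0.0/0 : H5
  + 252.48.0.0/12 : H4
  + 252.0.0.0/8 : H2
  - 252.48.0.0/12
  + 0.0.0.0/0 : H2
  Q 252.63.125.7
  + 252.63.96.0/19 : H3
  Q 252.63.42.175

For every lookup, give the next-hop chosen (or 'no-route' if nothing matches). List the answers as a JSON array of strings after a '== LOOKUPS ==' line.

Process each operation:
  add 252.63.125.0/24 -> H0 at depth 24
  add 252.63.125.232/29 -> H0 at depth 29
  add 82.239.112.0/20 -> H4 at depth 20
  del 252.63.125.232/29 (clear depth 29)
  add 0.0.0.0/0 -> H5 at depth 0
  add 252.48.0.0/12 -> H4 at depth 12
  add 252.0.0.0/8 -> H2 at depth 8
  del 252.48.0.0/12 (clear depth 12)
  add 0.0.0.0/0 -> H2 at depth 0
  Q 252.63.125.7: descend 111111000011111101111101 ; hops seen [H2,H2,H0] ; pick H0
  add 252.63.96.0/19 -> H3 at depth 19
  Q 252.63.42.175: descend 11111100001111110 ; hops seen [H2,H2] ; pick H2

== LOOKUPS ==
["H0","H2"]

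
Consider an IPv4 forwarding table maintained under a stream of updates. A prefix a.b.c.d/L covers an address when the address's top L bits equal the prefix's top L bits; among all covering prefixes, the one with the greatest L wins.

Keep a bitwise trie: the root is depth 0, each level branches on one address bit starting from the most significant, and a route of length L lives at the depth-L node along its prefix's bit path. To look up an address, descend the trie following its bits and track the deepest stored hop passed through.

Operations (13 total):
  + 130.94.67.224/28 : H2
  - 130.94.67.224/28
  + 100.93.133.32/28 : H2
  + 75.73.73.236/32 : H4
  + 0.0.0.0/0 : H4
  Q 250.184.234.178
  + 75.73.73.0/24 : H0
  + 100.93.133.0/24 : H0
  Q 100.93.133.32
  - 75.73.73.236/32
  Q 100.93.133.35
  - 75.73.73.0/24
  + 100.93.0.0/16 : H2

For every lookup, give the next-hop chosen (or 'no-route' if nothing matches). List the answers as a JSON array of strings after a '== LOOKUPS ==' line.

Apply in order:
  + 130.94.67.224/28 (H2) depth=28
  del 130.94.67.224/28 (clear depth 28)
  + 100.93.133.32/28 (H2) depth=28
  + 75.73.73.236/32 (H4) depth=32
  + 0.0.0.0/0 (H4) depth=0
  ? 250.184.234.178  path d0:H4→d1:-  best=H4
  + 75.73.73.0/24 (H0) depth=24
  + 100.93.133.0/24 (H0) depth=24
  ? 100.93.133.32  path d0:H4→d1:-→d2:-→d3:-→d4:-→d5:-→d6:-→d7:-→d8:-→d9:-→d10:-→d11:-→d12:-→d13:-→d14:-→d15:-→d16:-→d17:-→d18:-→d19:-→d20:-→d21:-→d22:-→d23:-→d24:H0→d25:-→d26:-→d27:-→d28:H2  best=H2
  del 75.73.73.236/32 (clear depth 32)
  ? 100.93.133.35  path d0:H4→d1:-→d2:-→d3:-→d4:-→d5:-→d6:-→d7:-→d8:-→d9:-→d10:-→d11:-→d12:-→d13:-→d14:-→d15:-→d16:-→d17:-→d18:-→d19:-→d20:-→d21:-→d22:-→d23:-→d24:H0→d25:-→d26:-→d27:-→d28:H2  best=H2
  del 75.73.73.0/24 (clear depth 24)
  + 100.93.0.0/16 (H2) depth=16

== LOOKUPS ==
["H4","H2","H2"]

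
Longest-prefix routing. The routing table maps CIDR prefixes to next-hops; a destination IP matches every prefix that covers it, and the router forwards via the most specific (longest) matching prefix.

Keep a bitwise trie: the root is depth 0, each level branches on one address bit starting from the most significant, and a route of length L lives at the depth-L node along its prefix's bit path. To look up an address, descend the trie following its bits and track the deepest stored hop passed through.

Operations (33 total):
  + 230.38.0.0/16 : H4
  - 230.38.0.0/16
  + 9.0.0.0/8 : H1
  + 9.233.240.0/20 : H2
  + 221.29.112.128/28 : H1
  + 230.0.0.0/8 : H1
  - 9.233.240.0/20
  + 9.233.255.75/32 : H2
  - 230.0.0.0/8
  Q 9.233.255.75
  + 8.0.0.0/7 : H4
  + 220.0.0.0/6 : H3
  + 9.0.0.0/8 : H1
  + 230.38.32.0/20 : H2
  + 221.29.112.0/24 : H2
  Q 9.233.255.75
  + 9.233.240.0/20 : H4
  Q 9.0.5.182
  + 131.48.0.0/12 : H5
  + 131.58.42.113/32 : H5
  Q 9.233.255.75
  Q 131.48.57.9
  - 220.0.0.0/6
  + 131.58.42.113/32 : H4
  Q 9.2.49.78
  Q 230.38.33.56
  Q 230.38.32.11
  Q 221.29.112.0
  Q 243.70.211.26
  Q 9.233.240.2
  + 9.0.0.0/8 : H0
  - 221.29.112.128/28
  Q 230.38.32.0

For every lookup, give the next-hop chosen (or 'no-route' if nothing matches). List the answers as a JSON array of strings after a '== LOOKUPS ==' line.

Trace:
  add 230.38.0.0/16 -> H4 at depth 16
  del 230.38.0.0/16 (clear depth 16)
  add 9.0.0.0/8 -> H1 at depth 8
  add 9.233.240.0/20 -> H2 at depth 20
  add 221.29.112.128/28 -> H1 at depth 28
  add 230.0.0.0/8 -> H1 at depth 8
  del 9.233.240.0/20 (clear depth 20)
  add 9.233.255.75/32 -> H2 at depth 32
  del 230.0.0.0/8 (clear depth 8)
  lookup 9.233.255.75: bits 00001001111010011111111101001011 walk d0:-→d1:-→d2:-→d3:-→d4:-→d5:-→d6:-→d7:-→d8:H1→d9:-→d10:-→d11:-→d12:-→d13:-→d14:-→d15:-→d16:-→d17:-→d18:-→d19:-→d20:-→d21:-→d22:-→d23:-→d24:-→d25:-→d26:-→d27:-→d28:-→d29:-→d30:-→d31:-→d32:H2 -> H2
  add 8.0.0.0/7 -> H4 at depth 7
  add 220.0.0.0/6 -> H3 at depth 6
  add 9.0.0.0/8 -> H1 at depth 8
  add 230.38.32.0/20 -> H2 at depth 20
  add 221.29.112.0/24 -> H2 at depth 24
  lookup 9.233.255.75: bits 00001001111010011111111101001011 walk d0:-→d1:-→d2:-→d3:-→d4:-→d5:-→d6:-→d7:H4→d8:H1→d9:-→d10:-→d11:-→d12:-→d13:-→d14:-→d15:-→d16:-→d17:-→d18:-→d19:-→d20:-→d21:-→d22:-→d23:-→d24:-→d25:-→d26:-→d27:-→d28:-→d29:-→d30:-→d31:-→d32:H2 -> H2
  add 9.233.240.0/20 -> H4 at depth 20
  lookup 9.0.5.182: bits 00001001 walk d0:-→d1:-→d2:-→d3:-→d4:-→d5:-→d6:-→d7:H4→d8:H1 -> H1
  add 131.48.0.0/12 -> H5 at depth 12
  add 131.58.42.113/32 -> H5 at depth 32
  lookup 9.233.255.75: bits 00001001111010011111111101001011 walk d0:-→d1:-→d2:-→d3:-→d4:-→d5:-→d6:-→d7:H4→d8:H1→d9:-→d10:-→d11:-→d12:-→d13:-→d14:-→d15:-→d16:-→d17:-→d18:-→d19:-→d20:H4→d21:-→d22:-→d23:-→d24:-→d25:-→d26:-→d27:-→d28:-→d29:-→d30:-→d31:-→d32:H2 -> H2
  lookup 131.48.57.9: bits 100000110011 walk d0:-→d1:-→d2:-→d3:-→d4:-→d5:-→d6:-→d7:-→d8:-→d9:-→d10:-→d11:-→d12:H5 -> H5
  del 220.0.0.0/6 (clear depth 6)
  add 131.58.42.113/32 -> H4 at depth 32
  lookup 9.2.49.78: bits 00001001 walk d0:-→d1:-→d2:-→d3:-→d4:-→d5:-→d6:-→d7:H4→d8:H1 -> H1
  lookup 230.38.33.56: bits 11100110001001100010 walk d0:-→d1:-→d2:-→d3:-→d4:-→d5:-→d6:-→d7:-→d8:-→d9:-→d10:-→d11:-→d12:-→d13:-→d14:-→d15:-→d16:-→d17:-→d18:-→d19:-→d20:H2 -> H2
  lookup 230.38.32.11: bits 11100110001001100010 walk d0:-→d1:-→d2:-→d3:-→d4:-→d5:-→d6:-→d7:-→d8:-→d9:-→d10:-→d11:-→d12:-→d13:-→d14:-→d15:-→d16:-→d17:-→d18:-→d19:-→d20:H2 -> H2
  lookup 221.29.112.0: bits 110111010001110101110000 walk d0:-→d1:-→d2:-→d3:-→d4:-→d5:-→d6:-→d7:-→d8:-→d9:-→d10:-→d11:-→d12:-→d13:-→d14:-→d15:-→d16:-→d17:-→d18:-→d19:-→d20:-→d21:-→d22:-→d23:-→d24:H2 -> H2
  lookup 243.70.211.26: bits 111 walk d0:-→d1:-→d2:-→d3:- -> no-route
  lookup 9.233.240.2: bits 00001001111010011111 walk d0:-→d1:-→d2:-→d3:-→d4:-→d5:-→d6:-→d7:H4→d8:H1→d9:-→d10:-→d11:-→d12:-→d13:-→d14:-→d15:-→d16:-→d17:-→d18:-→d19:-→d20:H4 -> H4
  add 9.0.0.0/8 -> H0 at depth 8
  del 221.29.112.128/28 (clear depth 28)
  lookup 230.38.32.0: bits 11100110001001100010 walk d0:-→d1:-→d2:-→d3:-→d4:-→d5:-→d6:-→d7:-→d8:-→d9:-→d10:-→d11:-→d12:-→d13:-→d14:-→d15:-→d16:-→d17:-→d18:-→d19:-→d20:H2 -> H2

== LOOKUPS ==
["H2","H2","H1","H2","H5","H1","H2","H2","H2","no-route","H4","H2"]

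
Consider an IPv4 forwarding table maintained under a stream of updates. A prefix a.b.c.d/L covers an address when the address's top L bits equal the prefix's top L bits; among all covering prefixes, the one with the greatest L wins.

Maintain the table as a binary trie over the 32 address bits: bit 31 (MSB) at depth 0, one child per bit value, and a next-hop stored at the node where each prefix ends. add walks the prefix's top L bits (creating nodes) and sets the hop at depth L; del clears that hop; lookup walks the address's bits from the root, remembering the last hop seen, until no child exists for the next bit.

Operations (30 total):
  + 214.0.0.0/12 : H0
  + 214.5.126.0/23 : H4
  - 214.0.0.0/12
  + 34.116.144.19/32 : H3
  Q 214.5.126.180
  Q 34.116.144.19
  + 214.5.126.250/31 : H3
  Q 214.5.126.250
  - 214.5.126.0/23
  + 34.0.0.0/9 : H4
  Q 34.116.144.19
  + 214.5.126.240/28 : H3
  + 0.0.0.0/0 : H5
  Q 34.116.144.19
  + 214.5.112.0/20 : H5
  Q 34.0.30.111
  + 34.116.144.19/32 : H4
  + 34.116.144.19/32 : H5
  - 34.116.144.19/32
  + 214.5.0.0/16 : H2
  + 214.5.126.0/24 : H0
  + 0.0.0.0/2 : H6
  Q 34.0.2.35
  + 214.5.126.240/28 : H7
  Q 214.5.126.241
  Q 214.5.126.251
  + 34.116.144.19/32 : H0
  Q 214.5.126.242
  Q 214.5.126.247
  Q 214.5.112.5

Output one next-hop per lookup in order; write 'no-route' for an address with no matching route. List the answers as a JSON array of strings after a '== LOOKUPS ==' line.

Apply in order:
  + 214.0.0.0/12 (H0) depth=12
  + 214.5.126.0/23 (H4) depth=23
  - 214.0.0.0/12 clear@12
  + 34.116.144.19/32 (H3) depth=32
  Q 214.5.126.180: descend 11010110000001010111111 ; hops seen [H4] ; pick H4
  Q 34.116.144.19: descend 00100010011101001001000000010011 ; hops seen [H3] ; pick H3
  + 214.5.126.250/31 (H3) depth=31
  Q 214.5.126.250: descend 1101011000000101011111101111101 ; hops seen [H4,H3] ; pick H3
  - 214.5.126.0/23 clear@23
  + 34.0.0.0/9 (H4) depth=9
  Q 34.116.144.19: descend 00100010011101001001000000010011 ; hops seen [H4,H3] ; pick H3
  + 214.5.126.240/28 (H3) depth=28
  + 0.0.0.0/0 (H5) depth=0
  Q 34.116.144.19: descend 00100010011101001001000000010011 ; hops seen [H5,H4,H3] ; pick H3
  + 214.5.112.0/20 (H5) depth=20
  Q 34.0.30.111: descend 001000100 ; hops seen [H5,H4] ; pick H4
  + 34.116.144.19/32 (H4) depth=32
  + 34.116.144.19/32 (H5) depth=32
  - 34.116.144.19/32 clear@32
  + 214.5.0.0/16 (H2) depth=16
  + 214.5.126.0/24 (H0) depth=24
  + 0.0.0.0/2 (H6) depth=2
  Q 34.0.2.35: descend 001000100 ; hops seen [H5,H6,H4] ; pick H4
  + 214.5.126.240/28 (H7) depth=28
  Q 214.5.126.241: descend 1101011000000101011111101111 ; hops seen [H5,H2,H5,H0,H7] ; pick H7
  Q 214.5.126.251: descend 1101011000000101011111101111101 ; hops seen [H5,H2,H5,H0,H7,H3] ; pick H3
  + 34.116.144.19/32 (H0) depth=32
  Q 214.5.126.242: descend 1101011000000101011111101111 ; hops seen [H5,H2,H5,H0,H7] ; pick H7
  Q 214.5.126.247: descend 1101011000000101011111101111 ; hops seen [H5,H2,H5,H0,H7] ; pick H7
  Q 214.5.112.5: descend 11010110000001010111 ; hops seen [H5,H2,H5] ; pick H5

== LOOKUPS ==
["H4","H3","H3","H3","H3","H4","H4","H7","H3","H7","H7","H5"]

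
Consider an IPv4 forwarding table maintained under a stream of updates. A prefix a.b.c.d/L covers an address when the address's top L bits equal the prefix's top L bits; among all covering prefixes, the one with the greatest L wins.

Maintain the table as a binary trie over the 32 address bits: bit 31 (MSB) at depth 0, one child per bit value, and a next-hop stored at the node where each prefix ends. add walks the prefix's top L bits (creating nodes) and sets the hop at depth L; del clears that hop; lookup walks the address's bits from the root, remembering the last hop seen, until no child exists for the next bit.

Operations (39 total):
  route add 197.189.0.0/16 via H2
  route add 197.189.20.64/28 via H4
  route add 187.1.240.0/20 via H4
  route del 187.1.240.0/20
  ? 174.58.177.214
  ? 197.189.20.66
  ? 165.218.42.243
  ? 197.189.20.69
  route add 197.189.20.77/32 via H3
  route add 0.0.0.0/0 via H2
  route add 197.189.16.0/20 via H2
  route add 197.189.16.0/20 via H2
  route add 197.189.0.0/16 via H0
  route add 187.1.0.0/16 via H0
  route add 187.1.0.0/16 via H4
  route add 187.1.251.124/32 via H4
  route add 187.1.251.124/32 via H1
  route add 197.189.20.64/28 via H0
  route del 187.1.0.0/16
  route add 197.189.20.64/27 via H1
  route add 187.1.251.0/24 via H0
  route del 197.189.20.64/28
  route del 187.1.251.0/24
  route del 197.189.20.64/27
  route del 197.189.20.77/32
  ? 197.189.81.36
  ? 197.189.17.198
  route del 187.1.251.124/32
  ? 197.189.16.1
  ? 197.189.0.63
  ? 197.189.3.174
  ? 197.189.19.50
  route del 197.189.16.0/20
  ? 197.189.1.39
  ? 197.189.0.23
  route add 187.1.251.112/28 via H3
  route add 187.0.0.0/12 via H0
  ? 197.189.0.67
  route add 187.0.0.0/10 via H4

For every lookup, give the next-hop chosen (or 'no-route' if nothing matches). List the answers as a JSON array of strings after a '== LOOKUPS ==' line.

Trace:
  add 197.189.0.0/16 -> H2 at depth 16
  add 197.189.20.64/28 -> H4 at depth 28
  add 187.1.240.0/20 -> H4 at depth 20
  del 187.1.240.0/20 (clear depth 20)
  lookup 174.58.177.214: bits 101 walk d0:-→d1:-→d2:-→d3:- -> no-route
  lookup 197.189.20.66: bits 1100010110111101000101000100 walk d0:-→d1:-→d2:-→d3:-→d4:-→d5:-→d6:-→d7:-→d8:-→d9:-→d10:-→d11:-→d12:-→d13:-→d14:-→d15:-→d16:H2→d17:-→d18:-→d19:-→d20:-→d21:-→d22:-→d23:-→d24:-→d25:-→d26:-→d27:-→d28:H4 -> H4
  lookup 165.218.42.243: bits 101 walk d0:-→d1:-→d2:-→d3:- -> no-route
  lookup 197.189.20.69: bits 1100010110111101000101000100 walk d0:-→d1:-→d2:-→d3:-→d4:-→d5:-→d6:-→d7:-→d8:-→d9:-→d10:-→d11:-→d12:-→d13:-→d14:-→d15:-→d16:H2→d17:-→d18:-→d19:-→d20:-→d21:-→d22:-→d23:-→d24:-→d25:-→d26:-→d27:-→d28:H4 -> H4
  add 197.189.20.77/32 -> H3 at depth 32
  add 0.0.0.0/0 -> H2 at depth 0
  add 197.189.16.0/20 -> H2 at depth 20
  add 197.189.16.0/20 -> H2 at depth 20
  add 197.189.0.0/16 -> H0 at depth 16
  add 187.1.0.0/16 -> H0 at depth 16
  add 187.1.0.0/16 -> H4 at depth 16
  add 187.1.251.124/32 -> H4 at depth 32
  add 187.1.251.124/32 -> H1 at depth 32
  add 197.189.20.64/28 -> H0 at depth 28
  del 187.1.0.0/16 (clear depth 16)
  add 197.189.20.64/27 -> H1 at depth 27
  add 187.1.251.0/24 -> H0 at depth 24
  del 197.189.20.64/28 (clear depth 28)
  del 187.1.251.0/24 (clear depth 24)
  del 197.189.20.64/27 (clear depth 27)
  del 197.189.20.77/32 (clear depth 32)
  lookup 197.189.81.36: bits 11000101101111010 walk d0:H2→d1:-→d2:-→d3:-→d4:-→d5:-→d6:-→d7:-→d8:-→d9:-→d10:-→d11:-→d12:-→d13:-→d14:-→d15:-→d16:H0→d17:- -> H0
  lookup 197.189.17.198: bits 110001011011110100010 walk d0:H2→d1:-→d2:-→d3:-→d4:-→d5:-→d6:-→d7:-→d8:-→d9:-→d10:-→d11:-→d12:-→d13:-→d14:-→d15:-→d16:H0→d17:-→d18:-→d19:-→d20:H2→d21:- -> H2
  del 187.1.251.124/32 (clear depth 32)
  lookup 197.189.16.1: bits 110001011011110100010 walk d0:H2→d1:-→d2:-→d3:-→d4:-→d5:-→d6:-→d7:-→d8:-→d9:-→d10:-→d11:-→d12:-→d13:-→d14:-→d15:-→d16:H0→d17:-→d18:-→d19:-→d20:H2→d21:- -> H2
  lookup 197.189.0.63: bits 1100010110111101000 walk d0:H2→d1:-→d2:-→d3:-→d4:-→d5:-→d6:-→d7:-→d8:-→d9:-→d10:-→d11:-→d12:-→d13:-→d14:-→d15:-→d16:H0→d17:-→d18:-→d19:- -> H0
  lookup 197.189.3.174: bits 1100010110111101000 walk d0:H2→d1:-→d2:-→d3:-→d4:-→d5:-→d6:-→d7:-→d8:-→d9:-→d10:-→d11:-→d12:-→d13:-→d14:-→d15:-→d16:H0→d17:-→d18:-→d19:- -> H0
  lookup 197.189.19.50: bits 110001011011110100010 walk d0:H2→d1:-→d2:-→d3:-→d4:-→d5:-→d6:-→d7:-→d8:-→d9:-→d10:-→d11:-→d12:-→d13:-→d14:-→d15:-→d16:H0→d17:-→d18:-→d19:-→d20:H2→d21:- -> H2
  del 197.189.16.0/20 (clear depth 20)
  lookup 197.189.1.39: bits 1100010110111101000 walk d0:H2→d1:-→d2:-→d3:-→d4:-→d5:-→d6:-→d7:-→d8:-→d9:-→d10:-→d11:-→d12:-→d13:-→d14:-→d15:-→d16:H0→d17:-→d18:-→d19:- -> H0
  lookup 197.189.0.23: bits 1100010110111101000 walk d0:H2→d1:-→d2:-→d3:-→d4:-→d5:-→d6:-→d7:-→d8:-→d9:-→d10:-→d11:-→d12:-→d13:-→d14:-→d15:-→d16:H0→d17:-→d18:-→d19:- -> H0
  add 187.1.251.112/28 -> H3 at depth 28
  add 187.0.0.0/12 -> H0 at depth 12
  lookup 197.189.0.67: bits 1100010110111101000 walk d0:H2→d1:-→d2:-→d3:-→d4:-→d5:-→d6:-→d7:-→d8:-→d9:-→d10:-→d11:-→d12:-→d13:-→d14:-→d15:-→d16:H0→d17:-→d18:-→d19:- -> H0
  add 187.0.0.0/10 -> H4 at depth 10

== LOOKUPS ==
["no-route","H4","no-route","H4","H0","H2","H2","H0","H0","H2","H0","H0","H0"]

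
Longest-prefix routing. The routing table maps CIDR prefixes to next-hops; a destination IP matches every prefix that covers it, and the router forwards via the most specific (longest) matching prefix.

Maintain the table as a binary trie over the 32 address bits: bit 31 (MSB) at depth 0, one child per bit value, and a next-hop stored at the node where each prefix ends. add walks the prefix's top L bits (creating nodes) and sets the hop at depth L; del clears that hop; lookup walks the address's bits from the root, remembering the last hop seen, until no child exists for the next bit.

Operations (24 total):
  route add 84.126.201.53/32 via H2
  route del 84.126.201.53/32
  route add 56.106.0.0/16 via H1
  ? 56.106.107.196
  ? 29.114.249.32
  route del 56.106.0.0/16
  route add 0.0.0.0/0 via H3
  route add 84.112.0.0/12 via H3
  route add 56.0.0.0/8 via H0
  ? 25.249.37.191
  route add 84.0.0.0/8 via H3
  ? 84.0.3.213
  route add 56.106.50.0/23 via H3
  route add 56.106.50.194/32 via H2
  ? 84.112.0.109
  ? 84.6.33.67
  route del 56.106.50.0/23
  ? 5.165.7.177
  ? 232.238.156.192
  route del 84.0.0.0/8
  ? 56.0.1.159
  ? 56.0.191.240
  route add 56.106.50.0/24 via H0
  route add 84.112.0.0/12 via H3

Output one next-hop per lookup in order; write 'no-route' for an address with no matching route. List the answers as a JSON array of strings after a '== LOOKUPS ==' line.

Process each operation:
  + 84.126.201.53/32 (H2) depth=32
  - 84.126.201.53/32 clear@32
  + 56.106.0.0/16 (H1) depth=16
  ? 56.106.107.196  path d0:-→d1:-→d2:-→d3:-→d4:-→d5:-→d6:-→d7:-→d8:-→d9:-→d10:-→d11:-→d12:-→d13:-→d14:-→d15:-→d16:H1  best=H1
  ? 29.114.249.32  path d0:-→d1:-→d2:-  best=no-route
  - 56.106.0.0/16 clear@16
  + 0.0.0.0/0 (H3) depth=0
  + 84.112.0.0/12 (H3) depth=12
  + 56.0.0.0/8 (H0) depth=8
  ? 25.249.37.191  path d0:H3→d1:-→d2:-  best=H3
  + 84.0.0.0/8 (H3) depth=8
  ? 84.0.3.213  path d0:H3→d1:-→d2:-→d3:-→d4:-→d5:-→d6:-→d7:-→d8:H3→d9:-  best=H3
  + 56.106.50.0/23 (H3) depth=23
  + 56.106.50.194/32 (H2) depth=32
  ? 84.112.0.109  path d0:H3→d1:-→d2:-→d3:-→d4:-→d5:-→d6:-→d7:-→d8:H3→d9:-→d10:-→d11:-→d12:H3  best=H3
  ? 84.6.33.67  path d0:H3→d1:-→d2:-→d3:-→d4:-→d5:-→d6:-→d7:-→d8:H3→d9:-  best=H3
  - 56.106.50.0/23 clear@23
  ? 5.165.7.177  path d0:H3→d1:-→d2:-  best=H3
  ? 232.238.156.192  path d0:H3  best=H3
  - 84.0.0.0/8 clear@8
  ? 56.0.1.159  path d0:H3→d1:-→d2:-→d3:-→d4:-→d5:-→d6:-→d7:-→d8:H0→d9:-  best=H0
  ? 56.0.191.240  path d0:H3→d1:-→d2:-→d3:-→d4:-→d5:-→d6:-→d7:-→d8:H0→d9:-  best=H0
  + 56.106.50.0/24 (H0) depth=24
  + 84.112.0.0/12 (H3) depth=12

== LOOKUPS ==
["H1","no-route","H3","H3","H3","H3","H3","H3","H0","H0"]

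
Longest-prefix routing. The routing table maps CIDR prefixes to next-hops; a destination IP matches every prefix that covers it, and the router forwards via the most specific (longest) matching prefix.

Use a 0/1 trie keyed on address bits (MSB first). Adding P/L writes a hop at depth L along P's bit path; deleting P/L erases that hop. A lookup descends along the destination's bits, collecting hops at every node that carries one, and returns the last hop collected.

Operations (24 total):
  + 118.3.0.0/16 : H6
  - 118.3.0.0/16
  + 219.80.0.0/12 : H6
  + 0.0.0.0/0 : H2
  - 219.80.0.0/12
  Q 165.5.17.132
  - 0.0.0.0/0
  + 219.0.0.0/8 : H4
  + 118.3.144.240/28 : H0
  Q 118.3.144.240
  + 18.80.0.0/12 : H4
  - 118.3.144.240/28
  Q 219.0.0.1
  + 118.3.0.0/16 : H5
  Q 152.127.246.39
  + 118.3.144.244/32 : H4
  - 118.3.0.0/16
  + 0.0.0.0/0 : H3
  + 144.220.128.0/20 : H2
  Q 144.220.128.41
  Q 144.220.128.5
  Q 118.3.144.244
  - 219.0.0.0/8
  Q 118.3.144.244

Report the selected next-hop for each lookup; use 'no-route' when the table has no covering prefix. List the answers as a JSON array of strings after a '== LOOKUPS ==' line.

Apply in order:
  add 118.3.0.0/16 -> H6 at depth 16
  del 118.3.0.0/16 (clear depth 16)
  add 219.80.0.0/12 -> H6 at depth 12
  add 0.0.0.0/0 -> H2 at depth 0
  del 219.80.0.0/12 (clear depth 12)
  ? 165.5.17.132  path d0:H2→d1:-  best=H2
  del 0.0.0.0/0 (clear depth 0)
  add 219.0.0.0/8 -> H4 at depth 8
  add 118.3.144.240/28 -> H0 at depth 28
  ? 118.3.144.240  path d0:-→d1:-→d2:-→d3:-→d4:-→d5:-→d6:-→d7:-→d8:-→d9:-→d10:-→d11:-→d12:-→d13:-→d14:-→d15:-→d16:-→d17:-→d18:-→d19:-→d20:-→d21:-→d22:-→d23:-→d24:-→d25:-→d26:-→d27:-→d28:H0  best=H0
  add 18.80.0.0/12 -> H4 at depth 12
  del 118.3.144.240/28 (clear depth 28)
  ? 219.0.0.1  path d0:-→d1:-→d2:-→d3:-→d4:-→d5:-→d6:-→d7:-→d8:H4→d9:-  best=H4
  add 118.3.0.0/16 -> H5 at depth 16
  ? 152.127.246.39  path d0:-→d1:-  best=no-route
  add 118.3.144.244/32 -> H4 at depth 32
  del 118.3.0.0/16 (clear depth 16)
  add 0.0.0.0/0 -> H3 at depth 0
  add 144.220.128.0/20 -> H2 at depth 20
  ? 144.220.128.41  path d0:H3→d1:-→d2:-→d3:-→d4:-→d5:-→d6:-→d7:-→d8:-→d9:-→d10:-→d11:-→d12:-→d13:-→d14:-→d15:-→d16:-→d17:-→d18:-→d19:-→d20:H2  best=H2
  ? 144.220.128.5  path d0:H3→d1:-→d2:-→d3:-→d4:-→d5:-→d6:-→d7:-→d8:-→d9:-→d10:-→d11:-→d12:-→d13:-→d14:-→d15:-→d16:-→d17:-→d18:-→d19:-→d20:H2  best=H2
  ? 118.3.144.244  path d0:H3→d1:-→d2:-→d3:-→d4:-→d5:-→d6:-→d7:-→d8:-→d9:-→d10:-→d11:-→d12:-→d13:-→d14:-→d15:-→d16:-→d17:-→d18:-→d19:-→d20:-→d21:-→d22:-→d23:-→d24:-→d25:-→d26:-→d27:-→d28:-→d29:-→d30:-→d31:-→d32:H4  best=H4
  del 219.0.0.0/8 (clear depth 8)
  ? 118.3.144.244  path d0:H3→d1:-→d2:-→d3:-→d4:-→d5:-→d6:-→d7:-→d8:-→d9:-→d10:-→d11:-→d12:-→d13:-→d14:-→d15:-→d16:-→d17:-→d18:-→d19:-→d20:-→d21:-→d22:-→d23:-→d24:-→d25:-→d26:-→d27:-→d28:-→d29:-→d30:-→d31:-→d32:H4  best=H4

== LOOKUPS ==
["H2","H0","H4","no-route","H2","H2","H4","H4"]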